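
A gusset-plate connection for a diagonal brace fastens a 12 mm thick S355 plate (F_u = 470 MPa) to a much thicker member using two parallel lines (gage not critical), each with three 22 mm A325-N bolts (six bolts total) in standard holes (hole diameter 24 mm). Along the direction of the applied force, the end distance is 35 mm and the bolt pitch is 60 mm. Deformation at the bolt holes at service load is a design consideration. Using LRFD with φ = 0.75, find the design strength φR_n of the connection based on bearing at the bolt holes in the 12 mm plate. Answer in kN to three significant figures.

964 kN

Per bolt r_n = 1.2 l_c t F_u ≤ 2.4 d t F_u; upper limit = 2.4 × 22 × 12 × 470 / 1000 = 297.8 kN.
Edge bolt: l_c = 35 − 24/2 = 23 mm → 1.2 × 23 × 12 × 470 / 1000 = 155.7 → r_n = 155.7 kN.
Interior bolts: l_c = 60 − 24 = 36 mm → 1.2 × 36 × 12 × 470 / 1000 = 243.6 → r_n = 243.6 kN.
R_n = 2 × 155.7 + 4 × 243.6 = 1286 kN.
Design strength φR_n = 0.75 × 1286 = 964 kN.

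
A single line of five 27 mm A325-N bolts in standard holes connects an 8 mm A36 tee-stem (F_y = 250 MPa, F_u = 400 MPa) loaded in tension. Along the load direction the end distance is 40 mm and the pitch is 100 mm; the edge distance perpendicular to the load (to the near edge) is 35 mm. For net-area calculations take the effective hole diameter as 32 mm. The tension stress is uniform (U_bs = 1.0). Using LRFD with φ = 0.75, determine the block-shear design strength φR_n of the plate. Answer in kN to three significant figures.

442 kN

Shear plane L_v = 40 + 4·100 = 440 mm; A_gv = 440 × 8 = 3520 mm².
A_nv = (440 − 4.5·32) × 8 = 2368 mm².
A_nt = (35 − 0.5·32) × 8 = 152 mm².
0.6 F_u A_nv = 568.3 kN; 0.6 F_y A_gv = 528 kN → shear yielding governs the shear term.
R_n = 528 + 1.0 × 400 × 152 / 1000 = 588.8 kN.
Design strength φR_n = 0.75 × 588.8 = 442 kN.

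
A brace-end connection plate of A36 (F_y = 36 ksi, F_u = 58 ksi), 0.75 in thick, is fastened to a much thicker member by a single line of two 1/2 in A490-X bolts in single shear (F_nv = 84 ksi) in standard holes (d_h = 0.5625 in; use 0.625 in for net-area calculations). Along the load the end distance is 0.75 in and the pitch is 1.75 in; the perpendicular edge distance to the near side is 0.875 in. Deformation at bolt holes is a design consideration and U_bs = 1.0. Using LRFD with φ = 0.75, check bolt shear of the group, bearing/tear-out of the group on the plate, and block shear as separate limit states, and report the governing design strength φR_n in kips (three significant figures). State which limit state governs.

Bolt shear: A_b = π·0.5²/4 = 0.1963 in²; R_n = 84 × 0.1963 × 2 × 1 = 32.99 kips → 0.75 × 32.99 = 24.7 kips.
Bearing: edge l_c = 0.4688, r_n = 24.47 kips; interior l_c = 1.188, r_n = 52.2 kips; R_n = 24.47 + 1·52.2 = 76.67 kips → 57.5 kips.
Block shear: A_gv = 1.875, A_nv = 1.172, A_nt = 0.4219 in²; R_n = min(0.6F_uA_nv, 0.6F_yA_gv) + U_bs·F_u·A_nt = 64.97 kips → 48.7 kips.
Bolt shear governs: 24.7 kips.

24.7 kips (bolt shear governs)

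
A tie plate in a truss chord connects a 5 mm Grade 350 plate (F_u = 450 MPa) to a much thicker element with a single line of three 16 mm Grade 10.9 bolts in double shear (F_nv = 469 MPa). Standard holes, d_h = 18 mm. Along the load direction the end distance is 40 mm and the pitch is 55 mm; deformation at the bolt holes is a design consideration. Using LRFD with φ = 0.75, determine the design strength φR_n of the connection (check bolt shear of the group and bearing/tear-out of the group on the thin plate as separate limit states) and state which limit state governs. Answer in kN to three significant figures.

Bolt shear: A_b = π·16²/4 = 201.1 mm²; R_n = 469 × 201.1 × 3 × 2 / 1000 = 565.8 kN → 0.75 × 565.8 = 424 kN.
Bearing (1.2 l_c t F_u ≤ 2.4 d t F_u): upper limit = 2.4·16·5·450 / 1000 = 86.4 kN.
  Edge l_c = 40 − 18/2 = 31 → r_n = 83.7 kN; interior l_c = 55 − 18 = 37 → r_n = 86.4 kN.
  R_n,bearing = 1·83.7 + 2·86.4 = 256.5 kN → 0.75 × 256.5 = 192 kN.
Bearing governs: 192 kN.

192 kN (bearing governs)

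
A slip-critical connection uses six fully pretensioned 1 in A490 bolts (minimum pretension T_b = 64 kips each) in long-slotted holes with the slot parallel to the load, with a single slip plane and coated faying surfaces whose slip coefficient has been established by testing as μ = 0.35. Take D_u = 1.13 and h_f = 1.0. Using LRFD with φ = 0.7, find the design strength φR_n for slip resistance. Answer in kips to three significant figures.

106 kips

R_n = μ · D_u · h_f · T_b · n_s · n_b = 0.35 × 1.13 × 1.0 × 64 × 1 × 6 = 151.9 kips.
Design strength φR_n = 0.7 × 151.9 = 106 kips.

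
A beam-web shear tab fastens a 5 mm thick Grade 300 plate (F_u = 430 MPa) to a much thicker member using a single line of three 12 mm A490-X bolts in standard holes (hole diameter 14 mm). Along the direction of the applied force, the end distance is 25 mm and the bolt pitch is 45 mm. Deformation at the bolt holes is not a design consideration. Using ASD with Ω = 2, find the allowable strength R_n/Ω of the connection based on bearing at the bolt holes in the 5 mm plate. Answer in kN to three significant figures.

106 kN

Per bolt r_n = 1.5 l_c t F_u ≤ 3.0 d t F_u; upper limit = 3.0 × 12 × 5 × 430 / 1000 = 77.4 kN.
Edge bolt: l_c = 25 − 14/2 = 18 mm → 1.5 × 18 × 5 × 430 / 1000 = 58.05 → r_n = 58.05 kN.
Interior bolts: l_c = 45 − 14 = 31 mm → 1.5 × 31 × 5 × 430 / 1000 = 99.98 → r_n = 77.4 kN.
R_n = 1 × 58.05 + 2 × 77.4 = 212.9 kN.
Allowable strength R_n/Ω = 212.9 / 2 = 106 kN.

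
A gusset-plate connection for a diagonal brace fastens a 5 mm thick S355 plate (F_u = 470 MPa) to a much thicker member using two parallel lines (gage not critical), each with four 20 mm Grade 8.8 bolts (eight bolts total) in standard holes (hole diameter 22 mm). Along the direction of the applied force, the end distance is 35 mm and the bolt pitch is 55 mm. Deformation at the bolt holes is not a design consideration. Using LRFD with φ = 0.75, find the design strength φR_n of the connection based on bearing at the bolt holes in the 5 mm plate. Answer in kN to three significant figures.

650 kN

Per bolt r_n = 1.5 l_c t F_u ≤ 3.0 d t F_u; upper limit = 3.0 × 20 × 5 × 470 / 1000 = 141 kN.
Edge bolt: l_c = 35 − 22/2 = 24 mm → 1.5 × 24 × 5 × 470 / 1000 = 84.6 → r_n = 84.6 kN.
Interior bolts: l_c = 55 − 22 = 33 mm → 1.5 × 33 × 5 × 470 / 1000 = 116.3 → r_n = 116.3 kN.
R_n = 2 × 84.6 + 6 × 116.3 = 867.2 kN.
Design strength φR_n = 0.75 × 867.2 = 650 kN.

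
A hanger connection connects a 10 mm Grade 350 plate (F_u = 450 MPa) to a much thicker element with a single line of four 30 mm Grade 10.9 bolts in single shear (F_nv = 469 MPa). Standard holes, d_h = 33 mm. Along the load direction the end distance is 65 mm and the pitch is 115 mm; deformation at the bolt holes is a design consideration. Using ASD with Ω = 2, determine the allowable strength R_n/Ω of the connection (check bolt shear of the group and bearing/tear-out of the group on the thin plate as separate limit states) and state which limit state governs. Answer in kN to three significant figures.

Bolt shear: A_b = π·30²/4 = 706.9 mm²; R_n = 469 × 706.9 × 4 × 1 / 1000 = 1326 kN → 1326 / 2 = 663 kN.
Bearing (1.2 l_c t F_u ≤ 2.4 d t F_u): upper limit = 2.4·30·10·450 / 1000 = 324 kN.
  Edge l_c = 65 − 33/2 = 48.5 → r_n = 261.9 kN; interior l_c = 115 − 33 = 82 → r_n = 324 kN.
  R_n,bearing = 1·261.9 + 3·324 = 1234 kN → 1234 / 2 = 617 kN.
Bearing governs: 617 kN.

617 kN (bearing governs)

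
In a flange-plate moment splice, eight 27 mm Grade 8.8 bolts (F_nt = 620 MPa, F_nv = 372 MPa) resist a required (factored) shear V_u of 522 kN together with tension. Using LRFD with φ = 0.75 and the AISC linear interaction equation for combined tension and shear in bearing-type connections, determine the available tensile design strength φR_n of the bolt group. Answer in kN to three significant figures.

1900 kN

A_b = π·27²/4 = 572.6 mm²; f_rv = 522 × 1000 / (8 × 572.6) = 114 MPa.
F'_nt = 1.3 F_nt − (F_nt / φF_nv) f_rv = 1.3·620 − (620/(0.75·372))·114 = 552.7 MPa, capped at F_nt → F'_nt = 552.7 MPa.
R_n = F'_nt · A_b · n = 552.7 × 572.6 × 8 / 1000 = 2532 kN.
Design strength φR_n = 0.75 × 2532 = 1900 kN.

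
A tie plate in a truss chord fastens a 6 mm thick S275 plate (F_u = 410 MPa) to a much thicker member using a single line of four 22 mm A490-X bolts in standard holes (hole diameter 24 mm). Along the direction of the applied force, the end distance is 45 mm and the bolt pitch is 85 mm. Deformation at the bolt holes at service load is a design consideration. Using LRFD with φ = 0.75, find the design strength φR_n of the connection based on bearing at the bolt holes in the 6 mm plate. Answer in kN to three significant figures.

365 kN

Per bolt r_n = 1.2 l_c t F_u ≤ 2.4 d t F_u; upper limit = 2.4 × 22 × 6 × 410 / 1000 = 129.9 kN.
Edge bolt: l_c = 45 − 24/2 = 33 mm → 1.2 × 33 × 6 × 410 / 1000 = 97.42 → r_n = 97.42 kN.
Interior bolts: l_c = 85 − 24 = 61 mm → 1.2 × 61 × 6 × 410 / 1000 = 180.1 → r_n = 129.9 kN.
R_n = 1 × 97.42 + 3 × 129.9 = 487.1 kN.
Design strength φR_n = 0.75 × 487.1 = 365 kN.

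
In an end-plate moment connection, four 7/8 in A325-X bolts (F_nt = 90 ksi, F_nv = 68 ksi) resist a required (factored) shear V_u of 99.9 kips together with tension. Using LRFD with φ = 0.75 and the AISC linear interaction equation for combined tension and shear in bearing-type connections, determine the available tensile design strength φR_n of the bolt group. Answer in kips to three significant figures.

A_b = π·0.875²/4 = 0.6013 in²; f_rv = 99.9 / (4 × 0.6013) = 41.53 ksi.
F'_nt = 1.3 F_nt − (F_nt / φF_nv) f_rv = 1.3·90 − (90/(0.75·68))·41.53 = 43.71 ksi, capped at F_nt → F'_nt = 43.71 ksi.
R_n = F'_nt · A_b · n = 43.71 × 0.6013 × 4 = 105.1 kips.
Design strength φR_n = 0.75 × 105.1 = 78.8 kips.

78.8 kips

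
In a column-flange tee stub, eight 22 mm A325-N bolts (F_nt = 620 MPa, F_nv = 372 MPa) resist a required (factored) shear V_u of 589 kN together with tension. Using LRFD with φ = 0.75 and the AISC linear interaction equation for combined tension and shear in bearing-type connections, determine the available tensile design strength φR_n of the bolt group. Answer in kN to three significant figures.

A_b = π·22²/4 = 380.1 mm²; f_rv = 589 × 1000 / (8 × 380.1) = 193.7 MPa.
F'_nt = 1.3 F_nt − (F_nt / φF_nv) f_rv = 1.3·620 − (620/(0.75·372))·193.7 = 375.6 MPa, capped at F_nt → F'_nt = 375.6 MPa.
R_n = F'_nt · A_b · n = 375.6 × 380.1 × 8 / 1000 = 1142 kN.
Design strength φR_n = 0.75 × 1142 = 857 kN.

857 kN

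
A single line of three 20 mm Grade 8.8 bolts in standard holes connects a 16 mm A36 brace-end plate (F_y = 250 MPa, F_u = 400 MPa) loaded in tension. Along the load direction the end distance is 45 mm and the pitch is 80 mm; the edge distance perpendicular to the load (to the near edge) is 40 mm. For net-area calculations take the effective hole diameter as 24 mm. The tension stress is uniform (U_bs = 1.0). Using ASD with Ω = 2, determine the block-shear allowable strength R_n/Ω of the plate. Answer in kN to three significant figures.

Shear plane L_v = 45 + 2·80 = 205 mm; A_gv = 205 × 16 = 3280 mm².
A_nv = (205 − 2.5·24) × 16 = 2320 mm².
A_nt = (40 − 0.5·24) × 16 = 448 mm².
0.6 F_u A_nv = 556.8 kN; 0.6 F_y A_gv = 492 kN → shear yielding governs the shear term.
R_n = 492 + 1.0 × 400 × 448 / 1000 = 671.2 kN.
Allowable strength R_n/Ω = 671.2 / 2 = 336 kN.

336 kN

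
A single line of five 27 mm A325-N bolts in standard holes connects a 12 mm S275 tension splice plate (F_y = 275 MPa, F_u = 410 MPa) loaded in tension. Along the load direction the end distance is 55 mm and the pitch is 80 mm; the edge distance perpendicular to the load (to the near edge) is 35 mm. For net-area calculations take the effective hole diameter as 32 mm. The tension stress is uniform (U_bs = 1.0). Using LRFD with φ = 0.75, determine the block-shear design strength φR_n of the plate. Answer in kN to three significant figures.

582 kN

Shear plane L_v = 55 + 4·80 = 375 mm; A_gv = 375 × 12 = 4500 mm².
A_nv = (375 − 4.5·32) × 12 = 2772 mm².
A_nt = (35 − 0.5·32) × 12 = 228 mm².
0.6 F_u A_nv = 681.9 kN; 0.6 F_y A_gv = 742.5 kN → shear rupture governs the shear term.
R_n = 681.9 + 1.0 × 410 × 228 / 1000 = 775.4 kN.
Design strength φR_n = 0.75 × 775.4 = 582 kN.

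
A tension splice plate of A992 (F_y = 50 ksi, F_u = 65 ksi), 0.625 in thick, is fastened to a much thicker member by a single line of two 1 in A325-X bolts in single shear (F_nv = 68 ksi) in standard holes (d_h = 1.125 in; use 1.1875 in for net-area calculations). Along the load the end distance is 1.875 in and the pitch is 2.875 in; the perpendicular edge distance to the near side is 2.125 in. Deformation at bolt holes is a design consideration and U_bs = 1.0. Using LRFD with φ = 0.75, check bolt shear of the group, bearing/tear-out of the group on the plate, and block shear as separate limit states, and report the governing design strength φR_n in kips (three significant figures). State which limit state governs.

80.1 kips (bolt shear governs)

Bolt shear: A_b = π·1²/4 = 0.7854 in²; R_n = 68 × 0.7854 × 2 × 1 = 106.8 kips → 0.75 × 106.8 = 80.1 kips.
Bearing: edge l_c = 1.312, r_n = 63.98 kips; interior l_c = 1.75, r_n = 85.31 kips; R_n = 63.98 + 1·85.31 = 149.3 kips → 112 kips.
Block shear: A_gv = 2.969, A_nv = 1.855, A_nt = 0.957 in²; R_n = min(0.6F_uA_nv, 0.6F_yA_gv) + U_bs·F_u·A_nt = 134.6 kips → 101 kips.
Bolt shear governs: 80.1 kips.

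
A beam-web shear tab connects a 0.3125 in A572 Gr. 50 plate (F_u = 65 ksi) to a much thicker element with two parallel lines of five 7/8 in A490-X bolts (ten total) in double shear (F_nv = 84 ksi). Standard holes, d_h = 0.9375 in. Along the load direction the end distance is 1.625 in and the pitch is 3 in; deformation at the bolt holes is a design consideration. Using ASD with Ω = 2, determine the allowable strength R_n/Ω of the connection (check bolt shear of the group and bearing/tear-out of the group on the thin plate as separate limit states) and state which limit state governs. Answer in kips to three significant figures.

Bolt shear: A_b = π·0.875²/4 = 0.6013 in²; R_n = 84 × 0.6013 × 10 × 2 = 1010 kips → 1010 / 2 = 505 kips.
Bearing (1.2 l_c t F_u ≤ 2.4 d t F_u): upper limit = 2.4·0.875·0.3125·65 = 42.66 kips.
  Edge l_c = 1.625 − 0.9375/2 = 1.156 → r_n = 28.18 kips; interior l_c = 3 − 0.9375 = 2.062 → r_n = 42.66 kips.
  R_n,bearing = 2·28.18 + 8·42.66 = 397.6 kips → 397.6 / 2 = 199 kips.
Bearing governs: 199 kips.

199 kips (bearing governs)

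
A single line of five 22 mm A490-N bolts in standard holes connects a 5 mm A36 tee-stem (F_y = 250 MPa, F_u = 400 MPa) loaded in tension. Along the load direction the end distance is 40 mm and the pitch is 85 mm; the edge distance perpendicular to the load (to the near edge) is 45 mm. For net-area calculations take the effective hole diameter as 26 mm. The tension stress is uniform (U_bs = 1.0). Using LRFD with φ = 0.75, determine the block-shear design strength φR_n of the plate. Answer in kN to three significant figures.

Shear plane L_v = 40 + 4·85 = 380 mm; A_gv = 380 × 5 = 1900 mm².
A_nv = (380 − 4.5·26) × 5 = 1315 mm².
A_nt = (45 − 0.5·26) × 5 = 160 mm².
0.6 F_u A_nv = 315.6 kN; 0.6 F_y A_gv = 285 kN → shear yielding governs the shear term.
R_n = 285 + 1.0 × 400 × 160 / 1000 = 349 kN.
Design strength φR_n = 0.75 × 349 = 262 kN.

262 kN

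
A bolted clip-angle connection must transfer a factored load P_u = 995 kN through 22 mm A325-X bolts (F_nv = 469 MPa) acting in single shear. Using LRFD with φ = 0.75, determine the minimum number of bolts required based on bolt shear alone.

A_b = π·22²/4 = 380.1 mm².
Per-bolt design strength φR_n = 0.75 × 469 × 380.1 × 1 / 1000 = 133.7 kN.
n ≥ 995 / 133.7 = 7.441 → use 8 bolts.

8 bolts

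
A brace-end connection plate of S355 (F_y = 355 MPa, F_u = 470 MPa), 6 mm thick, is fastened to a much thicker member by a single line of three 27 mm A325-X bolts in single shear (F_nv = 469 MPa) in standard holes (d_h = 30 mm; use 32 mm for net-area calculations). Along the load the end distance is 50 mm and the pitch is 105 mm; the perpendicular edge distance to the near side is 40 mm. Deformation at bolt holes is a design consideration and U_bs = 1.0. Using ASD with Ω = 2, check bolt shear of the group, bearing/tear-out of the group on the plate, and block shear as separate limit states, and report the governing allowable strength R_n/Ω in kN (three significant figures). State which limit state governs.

186 kN (block shear governs)

Bolt shear: A_b = π·27²/4 = 572.6 mm²; R_n = 469 × 572.6 × 3 × 1 / 1000 = 805.6 kN → 805.6 / 2 = 403 kN.
Bearing: edge l_c = 35, r_n = 118.4 kN; interior l_c = 75, r_n = 182.7 kN; R_n = 118.4 + 2·182.7 = 483.9 kN → 242 kN.
Block shear: A_gv = 1560, A_nv = 1080, A_nt = 144 mm²; R_n = min(0.6F_uA_nv, 0.6F_yA_gv) + U_bs·F_u·A_nt = 372.2 kN → 186 kN.
Block shear governs: 186 kN.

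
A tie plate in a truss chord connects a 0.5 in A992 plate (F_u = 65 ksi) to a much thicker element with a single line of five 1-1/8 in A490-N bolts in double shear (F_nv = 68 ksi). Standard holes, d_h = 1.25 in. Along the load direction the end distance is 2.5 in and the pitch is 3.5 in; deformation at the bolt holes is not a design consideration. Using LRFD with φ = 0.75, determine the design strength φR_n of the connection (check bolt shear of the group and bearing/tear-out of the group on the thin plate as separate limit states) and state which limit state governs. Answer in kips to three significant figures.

398 kips (bearing governs)

Bolt shear: A_b = π·1.125²/4 = 0.994 in²; R_n = 68 × 0.994 × 5 × 2 = 675.9 kips → 0.75 × 675.9 = 507 kips.
Bearing (1.5 l_c t F_u ≤ 3.0 d t F_u): upper limit = 3.0·1.125·0.5·65 = 109.7 kips.
  Edge l_c = 2.5 − 1.25/2 = 1.875 → r_n = 91.41 kips; interior l_c = 3.5 − 1.25 = 2.25 → r_n = 109.7 kips.
  R_n,bearing = 1·91.41 + 4·109.7 = 530.2 kips → 0.75 × 530.2 = 398 kips.
Bearing governs: 398 kips.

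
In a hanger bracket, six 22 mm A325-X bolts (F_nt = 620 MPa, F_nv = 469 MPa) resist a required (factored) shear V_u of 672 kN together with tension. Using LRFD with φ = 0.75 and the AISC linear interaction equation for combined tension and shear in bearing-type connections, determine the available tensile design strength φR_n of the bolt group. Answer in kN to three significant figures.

490 kN

A_b = π·22²/4 = 380.1 mm²; f_rv = 672 × 1000 / (6 × 380.1) = 294.6 MPa.
F'_nt = 1.3 F_nt − (F_nt / φF_nv) f_rv = 1.3·620 − (620/(0.75·469))·294.6 = 286.7 MPa, capped at F_nt → F'_nt = 286.7 MPa.
R_n = F'_nt · A_b · n = 286.7 × 380.1 × 6 / 1000 = 653.8 kN.
Design strength φR_n = 0.75 × 653.8 = 490 kN.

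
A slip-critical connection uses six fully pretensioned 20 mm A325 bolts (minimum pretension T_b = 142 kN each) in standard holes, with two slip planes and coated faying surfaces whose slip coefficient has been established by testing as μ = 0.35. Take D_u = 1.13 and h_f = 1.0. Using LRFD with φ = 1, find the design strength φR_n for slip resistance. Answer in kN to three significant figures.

674 kN

R_n = μ · D_u · h_f · T_b · n_s · n_b = 0.35 × 1.13 × 1.0 × 142 × 2 × 6 = 673.9 kN.
Design strength φR_n = 1 × 673.9 = 674 kN.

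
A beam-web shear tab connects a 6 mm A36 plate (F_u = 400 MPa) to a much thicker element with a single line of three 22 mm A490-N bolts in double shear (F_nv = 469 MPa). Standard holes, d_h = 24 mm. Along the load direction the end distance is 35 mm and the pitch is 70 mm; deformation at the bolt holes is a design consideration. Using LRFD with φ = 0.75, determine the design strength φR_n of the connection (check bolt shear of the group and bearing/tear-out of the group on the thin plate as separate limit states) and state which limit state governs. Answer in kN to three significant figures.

Bolt shear: A_b = π·22²/4 = 380.1 mm²; R_n = 469 × 380.1 × 3 × 2 / 1000 = 1070 kN → 0.75 × 1070 = 802 kN.
Bearing (1.2 l_c t F_u ≤ 2.4 d t F_u): upper limit = 2.4·22·6·400 / 1000 = 126.7 kN.
  Edge l_c = 35 − 24/2 = 23 → r_n = 66.24 kN; interior l_c = 70 − 24 = 46 → r_n = 126.7 kN.
  R_n,bearing = 1·66.24 + 2·126.7 = 319.7 kN → 0.75 × 319.7 = 240 kN.
Bearing governs: 240 kN.

240 kN (bearing governs)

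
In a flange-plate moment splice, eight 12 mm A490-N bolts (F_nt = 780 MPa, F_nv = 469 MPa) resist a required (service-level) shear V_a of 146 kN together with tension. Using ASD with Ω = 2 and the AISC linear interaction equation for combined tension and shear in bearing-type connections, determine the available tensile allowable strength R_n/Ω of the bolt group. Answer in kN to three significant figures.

216 kN

A_b = π·12²/4 = 113.1 mm²; f_rv = 146 × 1000 / (8 × 113.1) = 161.4 MPa.
F'_nt = 1.3 F_nt − (Ω F_nt / F_nv) f_rv = 1.3·780 − (2·780/469)·161.4 = 477.3 MPa, capped at F_nt → F'_nt = 477.3 MPa.
R_n = F'_nt · A_b · n = 477.3 × 113.1 × 8 / 1000 = 431.8 kN.
Allowable strength R_n/Ω = 431.8 / 2 = 216 kN.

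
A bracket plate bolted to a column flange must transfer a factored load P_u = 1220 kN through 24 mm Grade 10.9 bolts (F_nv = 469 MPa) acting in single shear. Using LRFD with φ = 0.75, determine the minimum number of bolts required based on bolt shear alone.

A_b = π·24²/4 = 452.4 mm².
Per-bolt design strength φR_n = 0.75 × 469 × 452.4 × 1 / 1000 = 159.1 kN.
n ≥ 1220 / 159.1 = 7.667 → use 8 bolts.

8 bolts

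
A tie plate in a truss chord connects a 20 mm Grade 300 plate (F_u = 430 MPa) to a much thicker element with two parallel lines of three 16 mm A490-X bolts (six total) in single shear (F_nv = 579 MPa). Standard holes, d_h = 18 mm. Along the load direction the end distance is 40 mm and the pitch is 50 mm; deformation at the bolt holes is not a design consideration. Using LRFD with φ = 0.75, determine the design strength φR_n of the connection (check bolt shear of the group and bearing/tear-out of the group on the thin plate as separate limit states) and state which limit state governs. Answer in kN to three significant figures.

Bolt shear: A_b = π·16²/4 = 201.1 mm²; R_n = 579 × 201.1 × 6 × 1 / 1000 = 698.5 kN → 0.75 × 698.5 = 524 kN.
Bearing (1.5 l_c t F_u ≤ 3.0 d t F_u): upper limit = 3.0·16·20·430 / 1000 = 412.8 kN.
  Edge l_c = 40 − 18/2 = 31 → r_n = 399.9 kN; interior l_c = 50 − 18 = 32 → r_n = 412.8 kN.
  R_n,bearing = 2·399.9 + 4·412.8 = 2451 kN → 0.75 × 2451 = 1840 kN.
Bolt shear governs: 524 kN.

524 kN (bolt shear governs)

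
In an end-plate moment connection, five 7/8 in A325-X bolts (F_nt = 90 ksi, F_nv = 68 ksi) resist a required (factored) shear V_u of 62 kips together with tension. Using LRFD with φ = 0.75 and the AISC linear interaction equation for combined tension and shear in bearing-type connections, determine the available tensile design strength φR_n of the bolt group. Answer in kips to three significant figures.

A_b = π·0.875²/4 = 0.6013 in²; f_rv = 62 / (5 × 0.6013) = 20.62 ksi.
F'_nt = 1.3 F_nt − (F_nt / φF_nv) f_rv = 1.3·90 − (90/(0.75·68))·20.62 = 80.61 ksi, capped at F_nt → F'_nt = 80.61 ksi.
R_n = F'_nt · A_b · n = 80.61 × 0.6013 × 5 = 242.4 kips.
Design strength φR_n = 0.75 × 242.4 = 182 kips.

182 kips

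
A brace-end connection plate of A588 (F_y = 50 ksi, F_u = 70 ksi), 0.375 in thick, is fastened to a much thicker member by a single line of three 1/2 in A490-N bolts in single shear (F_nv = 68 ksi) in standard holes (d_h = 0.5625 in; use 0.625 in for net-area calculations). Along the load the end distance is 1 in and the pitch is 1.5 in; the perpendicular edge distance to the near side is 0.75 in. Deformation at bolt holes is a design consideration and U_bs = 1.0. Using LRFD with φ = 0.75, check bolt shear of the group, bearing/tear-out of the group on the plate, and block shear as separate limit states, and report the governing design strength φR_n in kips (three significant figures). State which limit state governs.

Bolt shear: A_b = π·0.5²/4 = 0.1963 in²; R_n = 68 × 0.1963 × 3 × 1 = 40.06 kips → 0.75 × 40.06 = 30 kips.
Bearing: edge l_c = 0.7188, r_n = 22.64 kips; interior l_c = 0.9375, r_n = 29.53 kips; R_n = 22.64 + 2·29.53 = 81.7 kips → 61.3 kips.
Block shear: A_gv = 1.5, A_nv = 0.9141, A_nt = 0.1641 in²; R_n = min(0.6F_uA_nv, 0.6F_yA_gv) + U_bs·F_u·A_nt = 49.88 kips → 37.4 kips.
Bolt shear governs: 30 kips.

30 kips (bolt shear governs)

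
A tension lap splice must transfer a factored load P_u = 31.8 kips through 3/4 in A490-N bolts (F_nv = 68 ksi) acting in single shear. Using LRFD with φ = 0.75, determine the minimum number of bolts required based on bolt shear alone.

A_b = π·0.75²/4 = 0.4418 in².
Per-bolt design strength φR_n = 0.75 × 68 × 0.4418 × 1 = 22.53 kips.
n ≥ 31.8 / 22.53 = 1.411 → use 2 bolts.

2 bolts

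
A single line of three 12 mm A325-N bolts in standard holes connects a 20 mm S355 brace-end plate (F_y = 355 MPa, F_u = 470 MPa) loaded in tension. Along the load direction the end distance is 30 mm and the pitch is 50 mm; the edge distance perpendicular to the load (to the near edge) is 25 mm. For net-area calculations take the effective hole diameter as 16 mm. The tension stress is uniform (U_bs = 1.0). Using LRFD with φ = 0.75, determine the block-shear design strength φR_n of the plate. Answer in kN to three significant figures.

Shear plane L_v = 30 + 2·50 = 130 mm; A_gv = 130 × 20 = 2600 mm².
A_nv = (130 − 2.5·16) × 20 = 1800 mm².
A_nt = (25 − 0.5·16) × 20 = 340 mm².
0.6 F_u A_nv = 507.6 kN; 0.6 F_y A_gv = 553.8 kN → shear rupture governs the shear term.
R_n = 507.6 + 1.0 × 470 × 340 / 1000 = 667.4 kN.
Design strength φR_n = 0.75 × 667.4 = 501 kN.

501 kN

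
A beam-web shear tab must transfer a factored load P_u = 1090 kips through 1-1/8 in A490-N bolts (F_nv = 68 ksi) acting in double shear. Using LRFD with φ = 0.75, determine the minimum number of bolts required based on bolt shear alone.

A_b = π·1.125²/4 = 0.994 in².
Per-bolt design strength φR_n = 0.75 × 68 × 0.994 × 2 = 101.4 kips.
n ≥ 1090 / 101.4 = 10.75 → use 11 bolts.

11 bolts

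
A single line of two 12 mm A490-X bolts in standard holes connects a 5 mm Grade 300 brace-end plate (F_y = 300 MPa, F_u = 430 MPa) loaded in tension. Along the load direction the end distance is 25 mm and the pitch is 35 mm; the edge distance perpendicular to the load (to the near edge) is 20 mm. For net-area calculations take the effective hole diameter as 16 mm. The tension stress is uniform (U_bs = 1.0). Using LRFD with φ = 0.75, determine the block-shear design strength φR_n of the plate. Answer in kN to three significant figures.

54.2 kN

Shear plane L_v = 25 + 1·35 = 60 mm; A_gv = 60 × 5 = 300 mm².
A_nv = (60 − 1.5·16) × 5 = 180 mm².
A_nt = (20 − 0.5·16) × 5 = 60 mm².
0.6 F_u A_nv = 46.44 kN; 0.6 F_y A_gv = 54 kN → shear rupture governs the shear term.
R_n = 46.44 + 1.0 × 430 × 60 / 1000 = 72.24 kN.
Design strength φR_n = 0.75 × 72.24 = 54.2 kN.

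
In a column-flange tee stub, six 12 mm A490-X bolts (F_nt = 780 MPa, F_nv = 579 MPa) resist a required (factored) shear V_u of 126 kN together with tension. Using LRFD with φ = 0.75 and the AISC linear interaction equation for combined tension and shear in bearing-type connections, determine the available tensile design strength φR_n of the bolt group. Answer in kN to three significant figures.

A_b = π·12²/4 = 113.1 mm²; f_rv = 126 × 1000 / (6 × 113.1) = 185.7 MPa.
F'_nt = 1.3 F_nt − (F_nt / φF_nv) f_rv = 1.3·780 − (780/(0.75·579))·185.7 = 680.5 MPa, capped at F_nt → F'_nt = 680.5 MPa.
R_n = F'_nt · A_b · n = 680.5 × 113.1 × 6 / 1000 = 461.8 kN.
Design strength φR_n = 0.75 × 461.8 = 346 kN.

346 kN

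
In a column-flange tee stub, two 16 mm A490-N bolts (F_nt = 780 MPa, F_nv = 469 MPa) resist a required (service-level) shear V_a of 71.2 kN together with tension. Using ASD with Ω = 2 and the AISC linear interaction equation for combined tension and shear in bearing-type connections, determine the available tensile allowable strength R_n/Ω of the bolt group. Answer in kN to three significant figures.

85.5 kN

A_b = π·16²/4 = 201.1 mm²; f_rv = 71.2 × 1000 / (2 × 201.1) = 177.1 MPa.
F'_nt = 1.3 F_nt − (Ω F_nt / F_nv) f_rv = 1.3·780 − (2·780/469)·177.1 = 425.1 MPa, capped at F_nt → F'_nt = 425.1 MPa.
R_n = F'_nt · A_b · n = 425.1 × 201.1 × 2 / 1000 = 170.9 kN.
Allowable strength R_n/Ω = 170.9 / 2 = 85.5 kN.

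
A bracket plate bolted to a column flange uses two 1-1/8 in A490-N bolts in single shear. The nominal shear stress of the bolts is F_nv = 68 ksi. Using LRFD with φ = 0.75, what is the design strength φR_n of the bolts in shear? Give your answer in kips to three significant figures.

101 kips

A_b = π × 1.125² / 4 = 0.994 in².
R_n = F_nv · A_b · n · n_s = 68 × 0.994 × 2 × 1 = 135.2 kips.
Design strength φR_n = 0.75 × 135.2 = 101 kips.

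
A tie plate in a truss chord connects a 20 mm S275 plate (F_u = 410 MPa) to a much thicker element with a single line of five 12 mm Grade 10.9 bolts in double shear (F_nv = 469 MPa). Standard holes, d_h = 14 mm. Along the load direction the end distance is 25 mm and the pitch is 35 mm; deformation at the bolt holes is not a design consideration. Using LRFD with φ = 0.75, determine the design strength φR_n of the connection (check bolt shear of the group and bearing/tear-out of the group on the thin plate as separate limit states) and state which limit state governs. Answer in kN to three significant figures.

Bolt shear: A_b = π·12²/4 = 113.1 mm²; R_n = 469 × 113.1 × 5 × 2 / 1000 = 530.4 kN → 0.75 × 530.4 = 398 kN.
Bearing (1.5 l_c t F_u ≤ 3.0 d t F_u): upper limit = 3.0·12·20·410 / 1000 = 295.2 kN.
  Edge l_c = 25 − 14/2 = 18 → r_n = 221.4 kN; interior l_c = 35 − 14 = 21 → r_n = 258.3 kN.
  R_n,bearing = 1·221.4 + 4·258.3 = 1255 kN → 0.75 × 1255 = 941 kN.
Bolt shear governs: 398 kN.

398 kN (bolt shear governs)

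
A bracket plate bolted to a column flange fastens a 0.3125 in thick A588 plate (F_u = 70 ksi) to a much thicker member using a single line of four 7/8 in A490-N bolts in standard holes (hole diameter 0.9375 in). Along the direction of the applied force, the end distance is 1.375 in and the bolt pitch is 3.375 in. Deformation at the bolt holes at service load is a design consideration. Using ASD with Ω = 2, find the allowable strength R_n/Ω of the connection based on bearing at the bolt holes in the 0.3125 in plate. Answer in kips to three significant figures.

80.8 kips

Per bolt r_n = 1.2 l_c t F_u ≤ 2.4 d t F_u; upper limit = 2.4 × 0.875 × 0.3125 × 70 = 45.94 kips.
Edge bolt: l_c = 1.375 − 0.9375/2 = 0.9062 in → 1.2 × 0.9062 × 0.3125 × 70 = 23.79 → r_n = 23.79 kips.
Interior bolts: l_c = 3.375 − 0.9375 = 2.438 in → 1.2 × 2.438 × 0.3125 × 70 = 63.98 → r_n = 45.94 kips.
R_n = 1 × 23.79 + 3 × 45.94 = 161.6 kips.
Allowable strength R_n/Ω = 161.6 / 2 = 80.8 kips.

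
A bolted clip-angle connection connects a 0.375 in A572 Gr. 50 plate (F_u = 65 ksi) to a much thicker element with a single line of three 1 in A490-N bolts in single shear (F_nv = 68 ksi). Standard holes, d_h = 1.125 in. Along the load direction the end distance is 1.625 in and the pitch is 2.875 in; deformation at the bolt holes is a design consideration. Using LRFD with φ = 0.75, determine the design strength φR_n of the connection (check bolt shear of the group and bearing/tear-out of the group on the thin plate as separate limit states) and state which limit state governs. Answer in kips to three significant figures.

100 kips (bearing governs)

Bolt shear: A_b = π·1²/4 = 0.7854 in²; R_n = 68 × 0.7854 × 3 × 1 = 160.2 kips → 0.75 × 160.2 = 120 kips.
Bearing (1.2 l_c t F_u ≤ 2.4 d t F_u): upper limit = 2.4·1·0.375·65 = 58.5 kips.
  Edge l_c = 1.625 − 1.125/2 = 1.062 → r_n = 31.08 kips; interior l_c = 2.875 − 1.125 = 1.75 → r_n = 51.19 kips.
  R_n,bearing = 1·31.08 + 2·51.19 = 133.5 kips → 0.75 × 133.5 = 100 kips.
Bearing governs: 100 kips.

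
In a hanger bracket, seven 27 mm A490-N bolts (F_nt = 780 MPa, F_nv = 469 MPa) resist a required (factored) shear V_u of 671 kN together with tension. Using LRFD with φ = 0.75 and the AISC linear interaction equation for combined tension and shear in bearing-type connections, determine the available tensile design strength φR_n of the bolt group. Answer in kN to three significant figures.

A_b = π·27²/4 = 572.6 mm²; f_rv = 671 × 1000 / (7 × 572.6) = 167.4 MPa.
F'_nt = 1.3 F_nt − (F_nt / φF_nv) f_rv = 1.3·780 − (780/(0.75·469))·167.4 = 642.7 MPa, capped at F_nt → F'_nt = 642.7 MPa.
R_n = F'_nt · A_b · n = 642.7 × 572.6 × 7 / 1000 = 2576 kN.
Design strength φR_n = 0.75 × 2576 = 1930 kN.

1930 kN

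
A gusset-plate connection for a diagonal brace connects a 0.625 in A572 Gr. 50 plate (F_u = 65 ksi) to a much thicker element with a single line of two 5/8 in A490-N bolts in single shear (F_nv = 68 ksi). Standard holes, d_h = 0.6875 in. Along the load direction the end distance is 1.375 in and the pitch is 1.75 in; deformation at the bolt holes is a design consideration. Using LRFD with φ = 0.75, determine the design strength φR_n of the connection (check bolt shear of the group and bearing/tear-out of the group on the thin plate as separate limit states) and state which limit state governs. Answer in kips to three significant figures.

31.3 kips (bolt shear governs)

Bolt shear: A_b = π·0.625²/4 = 0.3068 in²; R_n = 68 × 0.3068 × 2 × 1 = 41.72 kips → 0.75 × 41.72 = 31.3 kips.
Bearing (1.2 l_c t F_u ≤ 2.4 d t F_u): upper limit = 2.4·0.625·0.625·65 = 60.94 kips.
  Edge l_c = 1.375 − 0.6875/2 = 1.031 → r_n = 50.27 kips; interior l_c = 1.75 − 0.6875 = 1.062 → r_n = 51.8 kips.
  R_n,bearing = 1·50.27 + 1·51.8 = 102.1 kips → 0.75 × 102.1 = 76.6 kips.
Bolt shear governs: 31.3 kips.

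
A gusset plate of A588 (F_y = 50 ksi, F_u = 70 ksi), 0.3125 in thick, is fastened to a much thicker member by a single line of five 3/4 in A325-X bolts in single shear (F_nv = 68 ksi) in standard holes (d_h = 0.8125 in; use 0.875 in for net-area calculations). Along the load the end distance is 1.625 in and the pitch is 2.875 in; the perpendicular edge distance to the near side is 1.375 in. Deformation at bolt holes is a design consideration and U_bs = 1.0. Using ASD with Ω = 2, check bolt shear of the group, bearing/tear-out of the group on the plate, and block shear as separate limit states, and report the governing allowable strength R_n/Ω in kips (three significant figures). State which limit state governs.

Bolt shear: A_b = π·0.75²/4 = 0.4418 in²; R_n = 68 × 0.4418 × 5 × 1 = 150.2 kips → 150.2 / 2 = 75.1 kips.
Bearing: edge l_c = 1.219, r_n = 31.99 kips; interior l_c = 2.062, r_n = 39.38 kips; R_n = 31.99 + 4·39.38 = 189.5 kips → 94.7 kips.
Block shear: A_gv = 4.102, A_nv = 2.871, A_nt = 0.293 in²; R_n = min(0.6F_uA_nv, 0.6F_yA_gv) + U_bs·F_u·A_nt = 141.1 kips → 70.5 kips.
Block shear governs: 70.5 kips.

70.5 kips (block shear governs)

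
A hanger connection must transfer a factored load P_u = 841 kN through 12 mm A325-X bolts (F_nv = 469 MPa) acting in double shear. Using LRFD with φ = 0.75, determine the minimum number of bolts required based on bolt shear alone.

A_b = π·12²/4 = 113.1 mm².
Per-bolt design strength φR_n = 0.75 × 469 × 113.1 × 2 / 1000 = 79.56 kN.
n ≥ 841 / 79.56 = 10.57 → use 11 bolts.

11 bolts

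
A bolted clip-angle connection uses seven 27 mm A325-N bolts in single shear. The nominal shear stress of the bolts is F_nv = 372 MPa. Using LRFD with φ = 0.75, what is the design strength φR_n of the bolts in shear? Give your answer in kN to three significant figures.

1120 kN

A_b = π × 27² / 4 = 572.6 mm².
R_n = F_nv · A_b · n · n_s = 372 × 572.6 × 7 × 1 / 1000 = 1491 kN.
Design strength φR_n = 0.75 × 1491 = 1120 kN.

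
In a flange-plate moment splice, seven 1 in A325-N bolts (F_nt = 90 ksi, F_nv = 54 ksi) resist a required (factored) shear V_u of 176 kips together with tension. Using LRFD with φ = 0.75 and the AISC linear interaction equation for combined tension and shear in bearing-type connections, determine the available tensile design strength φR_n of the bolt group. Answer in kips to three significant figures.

A_b = π·1²/4 = 0.7854 in²; f_rv = 176 / (7 × 0.7854) = 32.01 ksi.
F'_nt = 1.3 F_nt − (F_nt / φF_nv) f_rv = 1.3·90 − (90/(0.75·54))·32.01 = 45.86 ksi, capped at F_nt → F'_nt = 45.86 ksi.
R_n = F'_nt · A_b · n = 45.86 × 0.7854 × 7 = 252.1 kips.
Design strength φR_n = 0.75 × 252.1 = 189 kips.

189 kips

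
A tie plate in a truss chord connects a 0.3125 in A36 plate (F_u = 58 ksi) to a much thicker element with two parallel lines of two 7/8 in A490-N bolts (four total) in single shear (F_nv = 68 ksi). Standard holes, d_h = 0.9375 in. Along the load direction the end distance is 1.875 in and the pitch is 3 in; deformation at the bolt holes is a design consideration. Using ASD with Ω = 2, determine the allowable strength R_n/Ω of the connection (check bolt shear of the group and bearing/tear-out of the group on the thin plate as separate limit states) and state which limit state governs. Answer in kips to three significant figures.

68.6 kips (bearing governs)

Bolt shear: A_b = π·0.875²/4 = 0.6013 in²; R_n = 68 × 0.6013 × 4 × 1 = 163.6 kips → 163.6 / 2 = 81.8 kips.
Bearing (1.2 l_c t F_u ≤ 2.4 d t F_u): upper limit = 2.4·0.875·0.3125·58 = 38.06 kips.
  Edge l_c = 1.875 − 0.9375/2 = 1.406 → r_n = 30.59 kips; interior l_c = 3 − 0.9375 = 2.062 → r_n = 38.06 kips.
  R_n,bearing = 2·30.59 + 2·38.06 = 137.3 kips → 137.3 / 2 = 68.6 kips.
Bearing governs: 68.6 kips.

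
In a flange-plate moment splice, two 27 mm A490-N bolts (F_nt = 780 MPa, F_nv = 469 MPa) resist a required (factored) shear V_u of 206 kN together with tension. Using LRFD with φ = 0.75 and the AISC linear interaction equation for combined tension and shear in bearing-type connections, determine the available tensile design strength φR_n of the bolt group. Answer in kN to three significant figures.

528 kN

A_b = π·27²/4 = 572.6 mm²; f_rv = 206 × 1000 / (2 × 572.6) = 179.9 MPa.
F'_nt = 1.3 F_nt − (F_nt / φF_nv) f_rv = 1.3·780 − (780/(0.75·469))·179.9 = 615.1 MPa, capped at F_nt → F'_nt = 615.1 MPa.
R_n = F'_nt · A_b · n = 615.1 × 572.6 × 2 / 1000 = 704.3 kN.
Design strength φR_n = 0.75 × 704.3 = 528 kN.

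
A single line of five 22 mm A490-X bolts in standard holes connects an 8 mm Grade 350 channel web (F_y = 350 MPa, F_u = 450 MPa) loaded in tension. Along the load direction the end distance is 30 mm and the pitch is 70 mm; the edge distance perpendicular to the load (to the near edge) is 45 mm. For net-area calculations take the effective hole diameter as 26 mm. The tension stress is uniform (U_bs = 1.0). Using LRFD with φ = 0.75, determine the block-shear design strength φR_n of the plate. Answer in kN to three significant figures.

Shear plane L_v = 30 + 4·70 = 310 mm; A_gv = 310 × 8 = 2480 mm².
A_nv = (310 − 4.5·26) × 8 = 1544 mm².
A_nt = (45 − 0.5·26) × 8 = 256 mm².
0.6 F_u A_nv = 416.9 kN; 0.6 F_y A_gv = 520.8 kN → shear rupture governs the shear term.
R_n = 416.9 + 1.0 × 450 × 256 / 1000 = 532.1 kN.
Design strength φR_n = 0.75 × 532.1 = 399 kN.

399 kN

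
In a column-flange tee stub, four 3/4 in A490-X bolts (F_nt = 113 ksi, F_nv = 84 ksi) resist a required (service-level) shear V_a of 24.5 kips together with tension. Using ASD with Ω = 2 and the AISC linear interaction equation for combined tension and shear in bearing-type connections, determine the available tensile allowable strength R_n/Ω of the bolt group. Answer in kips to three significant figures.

A_b = π·0.75²/4 = 0.4418 in²; f_rv = 24.5 / (4 × 0.4418) = 13.86 ksi.
F'_nt = 1.3 F_nt − (Ω F_nt / F_nv) f_rv = 1.3·113 − (2·113/84)·13.86 = 109.6 ksi, capped at F_nt → F'_nt = 109.6 ksi.
R_n = F'_nt · A_b · n = 109.6 × 0.4418 × 4 = 193.7 kips.
Allowable strength R_n/Ω = 193.7 / 2 = 96.8 kips.

96.8 kips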